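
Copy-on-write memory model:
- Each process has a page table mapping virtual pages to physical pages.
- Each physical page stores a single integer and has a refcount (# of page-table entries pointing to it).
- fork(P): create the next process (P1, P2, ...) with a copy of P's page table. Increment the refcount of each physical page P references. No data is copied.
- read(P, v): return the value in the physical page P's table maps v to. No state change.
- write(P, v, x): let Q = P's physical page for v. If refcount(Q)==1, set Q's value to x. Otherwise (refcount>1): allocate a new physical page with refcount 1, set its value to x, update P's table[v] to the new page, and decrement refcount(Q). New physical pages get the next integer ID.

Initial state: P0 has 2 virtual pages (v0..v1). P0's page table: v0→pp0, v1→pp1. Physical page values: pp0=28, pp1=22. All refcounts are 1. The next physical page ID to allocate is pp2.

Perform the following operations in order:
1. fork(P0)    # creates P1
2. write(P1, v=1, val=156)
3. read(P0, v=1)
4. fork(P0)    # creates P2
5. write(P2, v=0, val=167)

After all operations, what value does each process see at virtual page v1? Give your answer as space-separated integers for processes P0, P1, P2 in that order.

Answer: 22 156 22

Derivation:
Op 1: fork(P0) -> P1. 2 ppages; refcounts: pp0:2 pp1:2
Op 2: write(P1, v1, 156). refcount(pp1)=2>1 -> COPY to pp2. 3 ppages; refcounts: pp0:2 pp1:1 pp2:1
Op 3: read(P0, v1) -> 22. No state change.
Op 4: fork(P0) -> P2. 3 ppages; refcounts: pp0:3 pp1:2 pp2:1
Op 5: write(P2, v0, 167). refcount(pp0)=3>1 -> COPY to pp3. 4 ppages; refcounts: pp0:2 pp1:2 pp2:1 pp3:1
P0: v1 -> pp1 = 22
P1: v1 -> pp2 = 156
P2: v1 -> pp1 = 22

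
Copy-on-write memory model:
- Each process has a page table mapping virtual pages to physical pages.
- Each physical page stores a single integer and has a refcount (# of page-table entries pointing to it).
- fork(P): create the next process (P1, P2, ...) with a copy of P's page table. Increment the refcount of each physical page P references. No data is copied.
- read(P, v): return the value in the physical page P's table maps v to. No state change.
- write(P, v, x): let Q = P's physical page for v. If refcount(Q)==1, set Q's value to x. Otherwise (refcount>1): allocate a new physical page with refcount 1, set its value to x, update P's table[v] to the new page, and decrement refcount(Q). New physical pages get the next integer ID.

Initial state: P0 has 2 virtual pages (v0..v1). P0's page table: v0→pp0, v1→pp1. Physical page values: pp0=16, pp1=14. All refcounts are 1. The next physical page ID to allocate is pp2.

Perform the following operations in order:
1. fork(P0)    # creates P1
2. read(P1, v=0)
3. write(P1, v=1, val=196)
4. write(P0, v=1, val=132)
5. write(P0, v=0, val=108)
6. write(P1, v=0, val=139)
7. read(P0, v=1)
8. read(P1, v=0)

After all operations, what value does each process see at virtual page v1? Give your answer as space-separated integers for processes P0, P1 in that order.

Answer: 132 196

Derivation:
Op 1: fork(P0) -> P1. 2 ppages; refcounts: pp0:2 pp1:2
Op 2: read(P1, v0) -> 16. No state change.
Op 3: write(P1, v1, 196). refcount(pp1)=2>1 -> COPY to pp2. 3 ppages; refcounts: pp0:2 pp1:1 pp2:1
Op 4: write(P0, v1, 132). refcount(pp1)=1 -> write in place. 3 ppages; refcounts: pp0:2 pp1:1 pp2:1
Op 5: write(P0, v0, 108). refcount(pp0)=2>1 -> COPY to pp3. 4 ppages; refcounts: pp0:1 pp1:1 pp2:1 pp3:1
Op 6: write(P1, v0, 139). refcount(pp0)=1 -> write in place. 4 ppages; refcounts: pp0:1 pp1:1 pp2:1 pp3:1
Op 7: read(P0, v1) -> 132. No state change.
Op 8: read(P1, v0) -> 139. No state change.
P0: v1 -> pp1 = 132
P1: v1 -> pp2 = 196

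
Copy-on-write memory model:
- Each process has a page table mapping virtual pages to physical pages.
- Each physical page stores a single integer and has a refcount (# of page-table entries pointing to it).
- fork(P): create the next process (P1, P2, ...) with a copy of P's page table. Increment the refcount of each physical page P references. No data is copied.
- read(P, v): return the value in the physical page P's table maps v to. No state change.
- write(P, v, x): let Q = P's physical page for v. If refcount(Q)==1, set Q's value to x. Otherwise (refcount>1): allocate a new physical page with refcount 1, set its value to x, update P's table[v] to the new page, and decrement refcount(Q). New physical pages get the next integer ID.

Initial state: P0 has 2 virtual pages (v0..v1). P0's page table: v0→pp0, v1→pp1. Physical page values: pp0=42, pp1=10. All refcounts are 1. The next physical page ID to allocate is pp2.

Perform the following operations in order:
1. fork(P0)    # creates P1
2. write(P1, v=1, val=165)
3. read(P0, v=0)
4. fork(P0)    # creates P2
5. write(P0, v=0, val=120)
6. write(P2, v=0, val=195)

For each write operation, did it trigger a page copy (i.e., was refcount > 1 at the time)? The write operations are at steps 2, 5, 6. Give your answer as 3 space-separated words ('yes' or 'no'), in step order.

Op 1: fork(P0) -> P1. 2 ppages; refcounts: pp0:2 pp1:2
Op 2: write(P1, v1, 165). refcount(pp1)=2>1 -> COPY to pp2. 3 ppages; refcounts: pp0:2 pp1:1 pp2:1
Op 3: read(P0, v0) -> 42. No state change.
Op 4: fork(P0) -> P2. 3 ppages; refcounts: pp0:3 pp1:2 pp2:1
Op 5: write(P0, v0, 120). refcount(pp0)=3>1 -> COPY to pp3. 4 ppages; refcounts: pp0:2 pp1:2 pp2:1 pp3:1
Op 6: write(P2, v0, 195). refcount(pp0)=2>1 -> COPY to pp4. 5 ppages; refcounts: pp0:1 pp1:2 pp2:1 pp3:1 pp4:1

yes yes yes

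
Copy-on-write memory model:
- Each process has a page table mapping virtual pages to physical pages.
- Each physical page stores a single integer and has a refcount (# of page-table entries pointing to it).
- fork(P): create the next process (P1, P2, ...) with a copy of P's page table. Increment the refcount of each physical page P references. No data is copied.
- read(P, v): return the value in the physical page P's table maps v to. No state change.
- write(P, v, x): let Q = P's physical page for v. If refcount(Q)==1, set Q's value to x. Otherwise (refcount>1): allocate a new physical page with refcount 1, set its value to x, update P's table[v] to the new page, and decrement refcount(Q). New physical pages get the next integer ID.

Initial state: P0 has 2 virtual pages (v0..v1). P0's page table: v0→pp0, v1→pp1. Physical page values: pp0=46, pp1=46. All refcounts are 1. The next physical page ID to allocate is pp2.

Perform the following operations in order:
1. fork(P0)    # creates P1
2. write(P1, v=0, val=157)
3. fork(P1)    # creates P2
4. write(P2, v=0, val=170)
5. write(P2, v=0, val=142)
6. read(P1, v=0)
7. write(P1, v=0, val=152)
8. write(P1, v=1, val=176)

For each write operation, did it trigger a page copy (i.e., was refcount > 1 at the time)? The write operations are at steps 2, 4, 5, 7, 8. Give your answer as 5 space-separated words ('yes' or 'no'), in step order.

Op 1: fork(P0) -> P1. 2 ppages; refcounts: pp0:2 pp1:2
Op 2: write(P1, v0, 157). refcount(pp0)=2>1 -> COPY to pp2. 3 ppages; refcounts: pp0:1 pp1:2 pp2:1
Op 3: fork(P1) -> P2. 3 ppages; refcounts: pp0:1 pp1:3 pp2:2
Op 4: write(P2, v0, 170). refcount(pp2)=2>1 -> COPY to pp3. 4 ppages; refcounts: pp0:1 pp1:3 pp2:1 pp3:1
Op 5: write(P2, v0, 142). refcount(pp3)=1 -> write in place. 4 ppages; refcounts: pp0:1 pp1:3 pp2:1 pp3:1
Op 6: read(P1, v0) -> 157. No state change.
Op 7: write(P1, v0, 152). refcount(pp2)=1 -> write in place. 4 ppages; refcounts: pp0:1 pp1:3 pp2:1 pp3:1
Op 8: write(P1, v1, 176). refcount(pp1)=3>1 -> COPY to pp4. 5 ppages; refcounts: pp0:1 pp1:2 pp2:1 pp3:1 pp4:1

yes yes no no yes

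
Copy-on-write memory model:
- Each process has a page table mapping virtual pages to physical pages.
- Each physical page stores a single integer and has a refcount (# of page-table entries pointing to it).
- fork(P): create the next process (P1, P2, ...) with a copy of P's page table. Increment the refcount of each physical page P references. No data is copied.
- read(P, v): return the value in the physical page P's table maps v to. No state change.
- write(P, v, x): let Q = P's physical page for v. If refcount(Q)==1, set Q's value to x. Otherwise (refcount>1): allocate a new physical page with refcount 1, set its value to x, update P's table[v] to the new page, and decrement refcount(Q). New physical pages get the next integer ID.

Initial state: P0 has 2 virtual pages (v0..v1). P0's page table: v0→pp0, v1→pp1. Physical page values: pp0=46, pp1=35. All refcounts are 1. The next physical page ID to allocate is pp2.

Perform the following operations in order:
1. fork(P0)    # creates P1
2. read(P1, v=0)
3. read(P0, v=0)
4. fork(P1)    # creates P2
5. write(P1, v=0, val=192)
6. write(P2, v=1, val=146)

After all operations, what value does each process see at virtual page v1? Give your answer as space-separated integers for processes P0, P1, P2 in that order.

Op 1: fork(P0) -> P1. 2 ppages; refcounts: pp0:2 pp1:2
Op 2: read(P1, v0) -> 46. No state change.
Op 3: read(P0, v0) -> 46. No state change.
Op 4: fork(P1) -> P2. 2 ppages; refcounts: pp0:3 pp1:3
Op 5: write(P1, v0, 192). refcount(pp0)=3>1 -> COPY to pp2. 3 ppages; refcounts: pp0:2 pp1:3 pp2:1
Op 6: write(P2, v1, 146). refcount(pp1)=3>1 -> COPY to pp3. 4 ppages; refcounts: pp0:2 pp1:2 pp2:1 pp3:1
P0: v1 -> pp1 = 35
P1: v1 -> pp1 = 35
P2: v1 -> pp3 = 146

Answer: 35 35 146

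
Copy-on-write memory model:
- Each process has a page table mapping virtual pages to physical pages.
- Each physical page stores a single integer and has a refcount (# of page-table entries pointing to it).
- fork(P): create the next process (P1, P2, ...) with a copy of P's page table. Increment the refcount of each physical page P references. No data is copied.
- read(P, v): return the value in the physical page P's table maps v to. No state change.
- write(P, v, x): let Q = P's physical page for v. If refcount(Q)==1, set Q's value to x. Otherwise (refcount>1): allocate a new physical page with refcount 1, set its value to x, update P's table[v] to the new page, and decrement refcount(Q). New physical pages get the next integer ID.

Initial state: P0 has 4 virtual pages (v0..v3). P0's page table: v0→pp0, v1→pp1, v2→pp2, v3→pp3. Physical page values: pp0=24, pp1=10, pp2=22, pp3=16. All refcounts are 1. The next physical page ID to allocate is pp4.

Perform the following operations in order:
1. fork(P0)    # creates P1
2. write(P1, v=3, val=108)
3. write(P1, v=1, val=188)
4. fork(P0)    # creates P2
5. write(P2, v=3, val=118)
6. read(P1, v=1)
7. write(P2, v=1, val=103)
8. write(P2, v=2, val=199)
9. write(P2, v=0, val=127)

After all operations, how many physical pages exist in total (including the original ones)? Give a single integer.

Op 1: fork(P0) -> P1. 4 ppages; refcounts: pp0:2 pp1:2 pp2:2 pp3:2
Op 2: write(P1, v3, 108). refcount(pp3)=2>1 -> COPY to pp4. 5 ppages; refcounts: pp0:2 pp1:2 pp2:2 pp3:1 pp4:1
Op 3: write(P1, v1, 188). refcount(pp1)=2>1 -> COPY to pp5. 6 ppages; refcounts: pp0:2 pp1:1 pp2:2 pp3:1 pp4:1 pp5:1
Op 4: fork(P0) -> P2. 6 ppages; refcounts: pp0:3 pp1:2 pp2:3 pp3:2 pp4:1 pp5:1
Op 5: write(P2, v3, 118). refcount(pp3)=2>1 -> COPY to pp6. 7 ppages; refcounts: pp0:3 pp1:2 pp2:3 pp3:1 pp4:1 pp5:1 pp6:1
Op 6: read(P1, v1) -> 188. No state change.
Op 7: write(P2, v1, 103). refcount(pp1)=2>1 -> COPY to pp7. 8 ppages; refcounts: pp0:3 pp1:1 pp2:3 pp3:1 pp4:1 pp5:1 pp6:1 pp7:1
Op 8: write(P2, v2, 199). refcount(pp2)=3>1 -> COPY to pp8. 9 ppages; refcounts: pp0:3 pp1:1 pp2:2 pp3:1 pp4:1 pp5:1 pp6:1 pp7:1 pp8:1
Op 9: write(P2, v0, 127). refcount(pp0)=3>1 -> COPY to pp9. 10 ppages; refcounts: pp0:2 pp1:1 pp2:2 pp3:1 pp4:1 pp5:1 pp6:1 pp7:1 pp8:1 pp9:1

Answer: 10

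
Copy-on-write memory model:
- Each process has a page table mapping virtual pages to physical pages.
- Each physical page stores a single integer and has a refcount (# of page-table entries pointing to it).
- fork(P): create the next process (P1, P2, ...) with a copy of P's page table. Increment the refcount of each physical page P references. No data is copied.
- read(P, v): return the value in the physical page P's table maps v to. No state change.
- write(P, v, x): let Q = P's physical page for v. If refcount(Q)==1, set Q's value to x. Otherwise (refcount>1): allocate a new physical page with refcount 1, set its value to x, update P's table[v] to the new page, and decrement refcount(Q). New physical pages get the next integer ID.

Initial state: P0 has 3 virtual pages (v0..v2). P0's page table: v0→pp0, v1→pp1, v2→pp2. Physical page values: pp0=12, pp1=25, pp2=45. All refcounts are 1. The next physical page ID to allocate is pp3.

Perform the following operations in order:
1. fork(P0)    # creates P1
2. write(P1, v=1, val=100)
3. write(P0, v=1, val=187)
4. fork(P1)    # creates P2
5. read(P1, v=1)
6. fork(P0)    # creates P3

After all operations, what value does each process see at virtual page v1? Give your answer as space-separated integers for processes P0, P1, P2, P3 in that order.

Op 1: fork(P0) -> P1. 3 ppages; refcounts: pp0:2 pp1:2 pp2:2
Op 2: write(P1, v1, 100). refcount(pp1)=2>1 -> COPY to pp3. 4 ppages; refcounts: pp0:2 pp1:1 pp2:2 pp3:1
Op 3: write(P0, v1, 187). refcount(pp1)=1 -> write in place. 4 ppages; refcounts: pp0:2 pp1:1 pp2:2 pp3:1
Op 4: fork(P1) -> P2. 4 ppages; refcounts: pp0:3 pp1:1 pp2:3 pp3:2
Op 5: read(P1, v1) -> 100. No state change.
Op 6: fork(P0) -> P3. 4 ppages; refcounts: pp0:4 pp1:2 pp2:4 pp3:2
P0: v1 -> pp1 = 187
P1: v1 -> pp3 = 100
P2: v1 -> pp3 = 100
P3: v1 -> pp1 = 187

Answer: 187 100 100 187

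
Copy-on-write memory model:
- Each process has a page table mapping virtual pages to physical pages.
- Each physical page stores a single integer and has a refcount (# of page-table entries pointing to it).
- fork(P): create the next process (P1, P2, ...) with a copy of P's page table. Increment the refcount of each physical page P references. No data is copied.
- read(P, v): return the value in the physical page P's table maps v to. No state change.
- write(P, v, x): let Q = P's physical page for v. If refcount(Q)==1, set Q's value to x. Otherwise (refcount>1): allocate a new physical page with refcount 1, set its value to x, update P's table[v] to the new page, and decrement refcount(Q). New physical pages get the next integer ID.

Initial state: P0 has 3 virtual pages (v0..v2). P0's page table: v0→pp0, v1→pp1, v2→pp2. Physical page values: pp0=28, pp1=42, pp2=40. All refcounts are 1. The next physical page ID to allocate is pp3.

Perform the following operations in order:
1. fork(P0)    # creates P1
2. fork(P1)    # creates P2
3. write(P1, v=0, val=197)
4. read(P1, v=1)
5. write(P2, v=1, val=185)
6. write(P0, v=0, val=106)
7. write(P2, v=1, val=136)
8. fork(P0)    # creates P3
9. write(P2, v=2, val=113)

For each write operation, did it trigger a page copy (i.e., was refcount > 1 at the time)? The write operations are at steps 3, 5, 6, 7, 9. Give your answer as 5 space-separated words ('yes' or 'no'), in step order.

Op 1: fork(P0) -> P1. 3 ppages; refcounts: pp0:2 pp1:2 pp2:2
Op 2: fork(P1) -> P2. 3 ppages; refcounts: pp0:3 pp1:3 pp2:3
Op 3: write(P1, v0, 197). refcount(pp0)=3>1 -> COPY to pp3. 4 ppages; refcounts: pp0:2 pp1:3 pp2:3 pp3:1
Op 4: read(P1, v1) -> 42. No state change.
Op 5: write(P2, v1, 185). refcount(pp1)=3>1 -> COPY to pp4. 5 ppages; refcounts: pp0:2 pp1:2 pp2:3 pp3:1 pp4:1
Op 6: write(P0, v0, 106). refcount(pp0)=2>1 -> COPY to pp5. 6 ppages; refcounts: pp0:1 pp1:2 pp2:3 pp3:1 pp4:1 pp5:1
Op 7: write(P2, v1, 136). refcount(pp4)=1 -> write in place. 6 ppages; refcounts: pp0:1 pp1:2 pp2:3 pp3:1 pp4:1 pp5:1
Op 8: fork(P0) -> P3. 6 ppages; refcounts: pp0:1 pp1:3 pp2:4 pp3:1 pp4:1 pp5:2
Op 9: write(P2, v2, 113). refcount(pp2)=4>1 -> COPY to pp6. 7 ppages; refcounts: pp0:1 pp1:3 pp2:3 pp3:1 pp4:1 pp5:2 pp6:1

yes yes yes no yes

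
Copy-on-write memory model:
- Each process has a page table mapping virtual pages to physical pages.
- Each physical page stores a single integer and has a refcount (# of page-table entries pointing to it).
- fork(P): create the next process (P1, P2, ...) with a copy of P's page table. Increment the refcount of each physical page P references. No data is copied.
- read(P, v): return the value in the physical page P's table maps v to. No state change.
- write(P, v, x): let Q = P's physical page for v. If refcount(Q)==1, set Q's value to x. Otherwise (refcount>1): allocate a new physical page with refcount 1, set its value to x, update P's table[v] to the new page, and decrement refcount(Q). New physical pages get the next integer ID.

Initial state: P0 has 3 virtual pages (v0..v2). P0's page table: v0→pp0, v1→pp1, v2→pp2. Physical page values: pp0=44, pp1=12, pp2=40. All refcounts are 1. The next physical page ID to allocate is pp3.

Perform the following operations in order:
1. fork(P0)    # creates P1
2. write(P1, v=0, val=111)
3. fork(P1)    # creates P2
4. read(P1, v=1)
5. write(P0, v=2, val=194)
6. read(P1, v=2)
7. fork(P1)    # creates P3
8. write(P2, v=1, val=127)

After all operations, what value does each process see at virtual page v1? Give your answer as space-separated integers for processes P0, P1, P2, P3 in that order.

Op 1: fork(P0) -> P1. 3 ppages; refcounts: pp0:2 pp1:2 pp2:2
Op 2: write(P1, v0, 111). refcount(pp0)=2>1 -> COPY to pp3. 4 ppages; refcounts: pp0:1 pp1:2 pp2:2 pp3:1
Op 3: fork(P1) -> P2. 4 ppages; refcounts: pp0:1 pp1:3 pp2:3 pp3:2
Op 4: read(P1, v1) -> 12. No state change.
Op 5: write(P0, v2, 194). refcount(pp2)=3>1 -> COPY to pp4. 5 ppages; refcounts: pp0:1 pp1:3 pp2:2 pp3:2 pp4:1
Op 6: read(P1, v2) -> 40. No state change.
Op 7: fork(P1) -> P3. 5 ppages; refcounts: pp0:1 pp1:4 pp2:3 pp3:3 pp4:1
Op 8: write(P2, v1, 127). refcount(pp1)=4>1 -> COPY to pp5. 6 ppages; refcounts: pp0:1 pp1:3 pp2:3 pp3:3 pp4:1 pp5:1
P0: v1 -> pp1 = 12
P1: v1 -> pp1 = 12
P2: v1 -> pp5 = 127
P3: v1 -> pp1 = 12

Answer: 12 12 127 12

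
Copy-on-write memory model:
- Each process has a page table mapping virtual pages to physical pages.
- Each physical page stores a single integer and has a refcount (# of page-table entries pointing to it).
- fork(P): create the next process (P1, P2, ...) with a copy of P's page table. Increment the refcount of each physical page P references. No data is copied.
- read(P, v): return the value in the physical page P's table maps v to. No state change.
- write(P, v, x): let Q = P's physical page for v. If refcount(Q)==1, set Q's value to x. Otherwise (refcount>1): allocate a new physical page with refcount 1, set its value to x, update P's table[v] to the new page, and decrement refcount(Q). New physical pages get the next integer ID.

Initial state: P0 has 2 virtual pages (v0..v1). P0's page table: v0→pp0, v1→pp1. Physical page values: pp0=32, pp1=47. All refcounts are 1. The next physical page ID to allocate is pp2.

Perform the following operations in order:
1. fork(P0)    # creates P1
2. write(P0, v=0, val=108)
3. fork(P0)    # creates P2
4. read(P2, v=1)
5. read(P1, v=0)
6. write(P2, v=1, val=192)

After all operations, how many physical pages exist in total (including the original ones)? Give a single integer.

Answer: 4

Derivation:
Op 1: fork(P0) -> P1. 2 ppages; refcounts: pp0:2 pp1:2
Op 2: write(P0, v0, 108). refcount(pp0)=2>1 -> COPY to pp2. 3 ppages; refcounts: pp0:1 pp1:2 pp2:1
Op 3: fork(P0) -> P2. 3 ppages; refcounts: pp0:1 pp1:3 pp2:2
Op 4: read(P2, v1) -> 47. No state change.
Op 5: read(P1, v0) -> 32. No state change.
Op 6: write(P2, v1, 192). refcount(pp1)=3>1 -> COPY to pp3. 4 ppages; refcounts: pp0:1 pp1:2 pp2:2 pp3:1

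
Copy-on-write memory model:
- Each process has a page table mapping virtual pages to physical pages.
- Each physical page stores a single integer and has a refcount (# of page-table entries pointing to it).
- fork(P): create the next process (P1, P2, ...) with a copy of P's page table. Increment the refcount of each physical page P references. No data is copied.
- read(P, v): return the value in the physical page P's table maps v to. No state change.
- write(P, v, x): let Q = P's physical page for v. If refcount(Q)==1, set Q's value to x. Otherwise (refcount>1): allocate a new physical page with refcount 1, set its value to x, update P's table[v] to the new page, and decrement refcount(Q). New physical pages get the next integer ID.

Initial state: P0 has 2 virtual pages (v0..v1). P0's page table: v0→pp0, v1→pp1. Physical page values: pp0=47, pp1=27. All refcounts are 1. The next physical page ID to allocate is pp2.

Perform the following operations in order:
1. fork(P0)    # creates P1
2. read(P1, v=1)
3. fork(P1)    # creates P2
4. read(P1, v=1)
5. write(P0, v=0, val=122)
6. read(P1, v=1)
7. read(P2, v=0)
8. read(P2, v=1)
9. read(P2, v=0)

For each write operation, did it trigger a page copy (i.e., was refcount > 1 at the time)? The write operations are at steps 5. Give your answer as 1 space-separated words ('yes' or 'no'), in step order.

Op 1: fork(P0) -> P1. 2 ppages; refcounts: pp0:2 pp1:2
Op 2: read(P1, v1) -> 27. No state change.
Op 3: fork(P1) -> P2. 2 ppages; refcounts: pp0:3 pp1:3
Op 4: read(P1, v1) -> 27. No state change.
Op 5: write(P0, v0, 122). refcount(pp0)=3>1 -> COPY to pp2. 3 ppages; refcounts: pp0:2 pp1:3 pp2:1
Op 6: read(P1, v1) -> 27. No state change.
Op 7: read(P2, v0) -> 47. No state change.
Op 8: read(P2, v1) -> 27. No state change.
Op 9: read(P2, v0) -> 47. No state change.

yes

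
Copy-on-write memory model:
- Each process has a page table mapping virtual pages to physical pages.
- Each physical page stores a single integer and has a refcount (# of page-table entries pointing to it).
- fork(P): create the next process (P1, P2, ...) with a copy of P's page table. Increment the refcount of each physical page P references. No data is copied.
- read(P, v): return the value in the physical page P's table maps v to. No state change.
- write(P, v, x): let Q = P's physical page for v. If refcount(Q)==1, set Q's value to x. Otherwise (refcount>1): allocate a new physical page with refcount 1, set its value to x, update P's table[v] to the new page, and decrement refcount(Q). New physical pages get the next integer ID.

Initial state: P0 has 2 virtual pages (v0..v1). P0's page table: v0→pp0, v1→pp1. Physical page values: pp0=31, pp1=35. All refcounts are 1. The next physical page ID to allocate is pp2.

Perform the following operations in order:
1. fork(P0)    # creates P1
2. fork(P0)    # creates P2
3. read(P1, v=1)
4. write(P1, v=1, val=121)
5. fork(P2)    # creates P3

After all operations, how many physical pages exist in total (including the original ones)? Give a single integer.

Answer: 3

Derivation:
Op 1: fork(P0) -> P1. 2 ppages; refcounts: pp0:2 pp1:2
Op 2: fork(P0) -> P2. 2 ppages; refcounts: pp0:3 pp1:3
Op 3: read(P1, v1) -> 35. No state change.
Op 4: write(P1, v1, 121). refcount(pp1)=3>1 -> COPY to pp2. 3 ppages; refcounts: pp0:3 pp1:2 pp2:1
Op 5: fork(P2) -> P3. 3 ppages; refcounts: pp0:4 pp1:3 pp2:1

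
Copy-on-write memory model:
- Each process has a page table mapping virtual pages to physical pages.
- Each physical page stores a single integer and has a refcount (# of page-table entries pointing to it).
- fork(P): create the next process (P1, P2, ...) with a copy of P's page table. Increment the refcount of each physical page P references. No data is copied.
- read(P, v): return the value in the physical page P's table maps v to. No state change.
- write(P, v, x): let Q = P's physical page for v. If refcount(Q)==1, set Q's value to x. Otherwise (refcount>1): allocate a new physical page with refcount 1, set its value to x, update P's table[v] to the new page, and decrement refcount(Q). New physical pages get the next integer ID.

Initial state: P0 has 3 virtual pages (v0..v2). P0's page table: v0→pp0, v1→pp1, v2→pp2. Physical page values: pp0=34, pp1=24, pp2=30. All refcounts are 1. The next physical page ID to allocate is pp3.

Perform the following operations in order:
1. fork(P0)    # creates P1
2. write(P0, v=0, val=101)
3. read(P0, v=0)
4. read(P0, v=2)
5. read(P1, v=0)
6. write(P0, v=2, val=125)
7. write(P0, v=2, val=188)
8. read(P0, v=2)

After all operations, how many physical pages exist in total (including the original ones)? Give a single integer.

Answer: 5

Derivation:
Op 1: fork(P0) -> P1. 3 ppages; refcounts: pp0:2 pp1:2 pp2:2
Op 2: write(P0, v0, 101). refcount(pp0)=2>1 -> COPY to pp3. 4 ppages; refcounts: pp0:1 pp1:2 pp2:2 pp3:1
Op 3: read(P0, v0) -> 101. No state change.
Op 4: read(P0, v2) -> 30. No state change.
Op 5: read(P1, v0) -> 34. No state change.
Op 6: write(P0, v2, 125). refcount(pp2)=2>1 -> COPY to pp4. 5 ppages; refcounts: pp0:1 pp1:2 pp2:1 pp3:1 pp4:1
Op 7: write(P0, v2, 188). refcount(pp4)=1 -> write in place. 5 ppages; refcounts: pp0:1 pp1:2 pp2:1 pp3:1 pp4:1
Op 8: read(P0, v2) -> 188. No state change.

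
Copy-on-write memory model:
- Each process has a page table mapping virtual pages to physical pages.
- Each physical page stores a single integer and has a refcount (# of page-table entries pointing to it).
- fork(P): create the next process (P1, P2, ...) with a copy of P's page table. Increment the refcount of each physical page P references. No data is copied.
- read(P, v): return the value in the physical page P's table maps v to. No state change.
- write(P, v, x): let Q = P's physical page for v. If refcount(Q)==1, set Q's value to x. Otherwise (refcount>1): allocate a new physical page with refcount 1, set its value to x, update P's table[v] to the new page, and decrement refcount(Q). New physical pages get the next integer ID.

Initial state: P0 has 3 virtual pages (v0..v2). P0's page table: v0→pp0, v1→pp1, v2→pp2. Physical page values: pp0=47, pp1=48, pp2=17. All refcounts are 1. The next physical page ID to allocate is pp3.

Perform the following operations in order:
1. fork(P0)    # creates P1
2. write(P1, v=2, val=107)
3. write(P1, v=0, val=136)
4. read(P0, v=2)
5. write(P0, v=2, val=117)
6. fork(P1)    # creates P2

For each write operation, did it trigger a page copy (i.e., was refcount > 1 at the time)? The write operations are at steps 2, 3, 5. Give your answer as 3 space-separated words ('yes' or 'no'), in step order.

Op 1: fork(P0) -> P1. 3 ppages; refcounts: pp0:2 pp1:2 pp2:2
Op 2: write(P1, v2, 107). refcount(pp2)=2>1 -> COPY to pp3. 4 ppages; refcounts: pp0:2 pp1:2 pp2:1 pp3:1
Op 3: write(P1, v0, 136). refcount(pp0)=2>1 -> COPY to pp4. 5 ppages; refcounts: pp0:1 pp1:2 pp2:1 pp3:1 pp4:1
Op 4: read(P0, v2) -> 17. No state change.
Op 5: write(P0, v2, 117). refcount(pp2)=1 -> write in place. 5 ppages; refcounts: pp0:1 pp1:2 pp2:1 pp3:1 pp4:1
Op 6: fork(P1) -> P2. 5 ppages; refcounts: pp0:1 pp1:3 pp2:1 pp3:2 pp4:2

yes yes no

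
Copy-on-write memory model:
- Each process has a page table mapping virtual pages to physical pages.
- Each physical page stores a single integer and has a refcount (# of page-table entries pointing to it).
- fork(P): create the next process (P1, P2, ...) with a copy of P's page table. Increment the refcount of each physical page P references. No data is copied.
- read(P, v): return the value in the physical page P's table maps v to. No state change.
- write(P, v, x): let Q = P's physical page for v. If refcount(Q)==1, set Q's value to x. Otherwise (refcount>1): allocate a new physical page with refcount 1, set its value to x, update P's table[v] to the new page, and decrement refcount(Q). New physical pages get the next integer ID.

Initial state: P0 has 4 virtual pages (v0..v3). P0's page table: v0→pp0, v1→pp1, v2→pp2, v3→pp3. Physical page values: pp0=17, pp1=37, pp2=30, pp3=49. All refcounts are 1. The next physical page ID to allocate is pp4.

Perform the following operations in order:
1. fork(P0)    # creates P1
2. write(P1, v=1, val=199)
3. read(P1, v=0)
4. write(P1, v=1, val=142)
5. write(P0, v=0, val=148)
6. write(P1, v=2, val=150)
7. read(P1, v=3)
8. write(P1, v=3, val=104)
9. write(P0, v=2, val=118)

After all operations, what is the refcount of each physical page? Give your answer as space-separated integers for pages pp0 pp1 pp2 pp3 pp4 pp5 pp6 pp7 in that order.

Answer: 1 1 1 1 1 1 1 1

Derivation:
Op 1: fork(P0) -> P1. 4 ppages; refcounts: pp0:2 pp1:2 pp2:2 pp3:2
Op 2: write(P1, v1, 199). refcount(pp1)=2>1 -> COPY to pp4. 5 ppages; refcounts: pp0:2 pp1:1 pp2:2 pp3:2 pp4:1
Op 3: read(P1, v0) -> 17. No state change.
Op 4: write(P1, v1, 142). refcount(pp4)=1 -> write in place. 5 ppages; refcounts: pp0:2 pp1:1 pp2:2 pp3:2 pp4:1
Op 5: write(P0, v0, 148). refcount(pp0)=2>1 -> COPY to pp5. 6 ppages; refcounts: pp0:1 pp1:1 pp2:2 pp3:2 pp4:1 pp5:1
Op 6: write(P1, v2, 150). refcount(pp2)=2>1 -> COPY to pp6. 7 ppages; refcounts: pp0:1 pp1:1 pp2:1 pp3:2 pp4:1 pp5:1 pp6:1
Op 7: read(P1, v3) -> 49. No state change.
Op 8: write(P1, v3, 104). refcount(pp3)=2>1 -> COPY to pp7. 8 ppages; refcounts: pp0:1 pp1:1 pp2:1 pp3:1 pp4:1 pp5:1 pp6:1 pp7:1
Op 9: write(P0, v2, 118). refcount(pp2)=1 -> write in place. 8 ppages; refcounts: pp0:1 pp1:1 pp2:1 pp3:1 pp4:1 pp5:1 pp6:1 pp7:1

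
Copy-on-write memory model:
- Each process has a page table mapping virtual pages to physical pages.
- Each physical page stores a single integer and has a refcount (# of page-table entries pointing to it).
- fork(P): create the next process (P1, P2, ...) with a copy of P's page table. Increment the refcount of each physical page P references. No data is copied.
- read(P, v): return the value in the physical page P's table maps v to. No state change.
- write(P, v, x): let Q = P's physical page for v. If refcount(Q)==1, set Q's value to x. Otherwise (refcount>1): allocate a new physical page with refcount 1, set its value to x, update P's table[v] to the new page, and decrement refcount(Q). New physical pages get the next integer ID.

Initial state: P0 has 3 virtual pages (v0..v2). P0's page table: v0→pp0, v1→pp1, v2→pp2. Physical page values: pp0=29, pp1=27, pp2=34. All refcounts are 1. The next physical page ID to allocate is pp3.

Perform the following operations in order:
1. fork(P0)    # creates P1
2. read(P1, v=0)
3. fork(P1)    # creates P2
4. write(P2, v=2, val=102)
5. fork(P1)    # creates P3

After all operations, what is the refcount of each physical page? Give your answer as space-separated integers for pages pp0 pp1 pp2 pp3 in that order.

Op 1: fork(P0) -> P1. 3 ppages; refcounts: pp0:2 pp1:2 pp2:2
Op 2: read(P1, v0) -> 29. No state change.
Op 3: fork(P1) -> P2. 3 ppages; refcounts: pp0:3 pp1:3 pp2:3
Op 4: write(P2, v2, 102). refcount(pp2)=3>1 -> COPY to pp3. 4 ppages; refcounts: pp0:3 pp1:3 pp2:2 pp3:1
Op 5: fork(P1) -> P3. 4 ppages; refcounts: pp0:4 pp1:4 pp2:3 pp3:1

Answer: 4 4 3 1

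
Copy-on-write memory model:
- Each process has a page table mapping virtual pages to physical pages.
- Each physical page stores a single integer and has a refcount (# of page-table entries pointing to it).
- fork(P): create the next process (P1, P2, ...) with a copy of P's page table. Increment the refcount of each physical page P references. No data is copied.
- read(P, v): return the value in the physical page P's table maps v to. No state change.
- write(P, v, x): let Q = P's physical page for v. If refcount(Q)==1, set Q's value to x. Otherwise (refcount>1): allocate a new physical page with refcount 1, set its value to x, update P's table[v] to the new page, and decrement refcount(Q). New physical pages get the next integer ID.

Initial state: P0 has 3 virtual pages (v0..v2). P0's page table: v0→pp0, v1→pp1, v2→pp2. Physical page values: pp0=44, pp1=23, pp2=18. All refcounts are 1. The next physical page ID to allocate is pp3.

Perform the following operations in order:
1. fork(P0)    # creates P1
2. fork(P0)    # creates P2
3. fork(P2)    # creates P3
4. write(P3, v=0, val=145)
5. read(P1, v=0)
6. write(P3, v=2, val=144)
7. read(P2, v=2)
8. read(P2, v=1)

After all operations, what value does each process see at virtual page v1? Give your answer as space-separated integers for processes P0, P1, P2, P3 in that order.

Op 1: fork(P0) -> P1. 3 ppages; refcounts: pp0:2 pp1:2 pp2:2
Op 2: fork(P0) -> P2. 3 ppages; refcounts: pp0:3 pp1:3 pp2:3
Op 3: fork(P2) -> P3. 3 ppages; refcounts: pp0:4 pp1:4 pp2:4
Op 4: write(P3, v0, 145). refcount(pp0)=4>1 -> COPY to pp3. 4 ppages; refcounts: pp0:3 pp1:4 pp2:4 pp3:1
Op 5: read(P1, v0) -> 44. No state change.
Op 6: write(P3, v2, 144). refcount(pp2)=4>1 -> COPY to pp4. 5 ppages; refcounts: pp0:3 pp1:4 pp2:3 pp3:1 pp4:1
Op 7: read(P2, v2) -> 18. No state change.
Op 8: read(P2, v1) -> 23. No state change.
P0: v1 -> pp1 = 23
P1: v1 -> pp1 = 23
P2: v1 -> pp1 = 23
P3: v1 -> pp1 = 23

Answer: 23 23 23 23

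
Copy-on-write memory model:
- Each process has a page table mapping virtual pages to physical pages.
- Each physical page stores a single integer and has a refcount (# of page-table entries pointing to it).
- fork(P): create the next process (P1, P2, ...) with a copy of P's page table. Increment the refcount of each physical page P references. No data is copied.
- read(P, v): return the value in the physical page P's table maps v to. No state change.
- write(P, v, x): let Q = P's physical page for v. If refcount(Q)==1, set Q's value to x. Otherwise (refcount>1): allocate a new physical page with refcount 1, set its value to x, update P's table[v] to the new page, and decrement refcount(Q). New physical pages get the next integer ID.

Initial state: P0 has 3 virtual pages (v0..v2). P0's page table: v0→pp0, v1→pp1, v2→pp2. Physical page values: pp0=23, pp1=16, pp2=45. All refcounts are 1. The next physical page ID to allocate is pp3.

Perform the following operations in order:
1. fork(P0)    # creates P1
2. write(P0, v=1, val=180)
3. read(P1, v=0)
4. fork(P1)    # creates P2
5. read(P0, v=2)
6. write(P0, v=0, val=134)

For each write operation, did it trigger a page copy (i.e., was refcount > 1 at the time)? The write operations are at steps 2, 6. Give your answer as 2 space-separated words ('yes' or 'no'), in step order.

Op 1: fork(P0) -> P1. 3 ppages; refcounts: pp0:2 pp1:2 pp2:2
Op 2: write(P0, v1, 180). refcount(pp1)=2>1 -> COPY to pp3. 4 ppages; refcounts: pp0:2 pp1:1 pp2:2 pp3:1
Op 3: read(P1, v0) -> 23. No state change.
Op 4: fork(P1) -> P2. 4 ppages; refcounts: pp0:3 pp1:2 pp2:3 pp3:1
Op 5: read(P0, v2) -> 45. No state change.
Op 6: write(P0, v0, 134). refcount(pp0)=3>1 -> COPY to pp4. 5 ppages; refcounts: pp0:2 pp1:2 pp2:3 pp3:1 pp4:1

yes yes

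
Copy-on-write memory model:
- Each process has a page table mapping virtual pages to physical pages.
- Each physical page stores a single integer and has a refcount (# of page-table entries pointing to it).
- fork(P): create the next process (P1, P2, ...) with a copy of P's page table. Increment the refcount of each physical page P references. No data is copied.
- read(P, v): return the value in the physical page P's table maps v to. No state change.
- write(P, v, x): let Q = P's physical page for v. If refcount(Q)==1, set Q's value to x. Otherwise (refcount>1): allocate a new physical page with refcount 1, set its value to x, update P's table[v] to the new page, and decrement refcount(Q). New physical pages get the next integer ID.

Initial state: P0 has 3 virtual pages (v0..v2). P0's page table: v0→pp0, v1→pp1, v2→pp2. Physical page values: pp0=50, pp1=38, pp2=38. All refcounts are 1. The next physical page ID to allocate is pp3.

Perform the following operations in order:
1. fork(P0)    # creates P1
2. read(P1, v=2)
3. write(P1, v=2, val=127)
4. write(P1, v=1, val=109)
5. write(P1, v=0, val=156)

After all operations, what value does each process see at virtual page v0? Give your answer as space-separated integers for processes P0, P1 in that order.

Answer: 50 156

Derivation:
Op 1: fork(P0) -> P1. 3 ppages; refcounts: pp0:2 pp1:2 pp2:2
Op 2: read(P1, v2) -> 38. No state change.
Op 3: write(P1, v2, 127). refcount(pp2)=2>1 -> COPY to pp3. 4 ppages; refcounts: pp0:2 pp1:2 pp2:1 pp3:1
Op 4: write(P1, v1, 109). refcount(pp1)=2>1 -> COPY to pp4. 5 ppages; refcounts: pp0:2 pp1:1 pp2:1 pp3:1 pp4:1
Op 5: write(P1, v0, 156). refcount(pp0)=2>1 -> COPY to pp5. 6 ppages; refcounts: pp0:1 pp1:1 pp2:1 pp3:1 pp4:1 pp5:1
P0: v0 -> pp0 = 50
P1: v0 -> pp5 = 156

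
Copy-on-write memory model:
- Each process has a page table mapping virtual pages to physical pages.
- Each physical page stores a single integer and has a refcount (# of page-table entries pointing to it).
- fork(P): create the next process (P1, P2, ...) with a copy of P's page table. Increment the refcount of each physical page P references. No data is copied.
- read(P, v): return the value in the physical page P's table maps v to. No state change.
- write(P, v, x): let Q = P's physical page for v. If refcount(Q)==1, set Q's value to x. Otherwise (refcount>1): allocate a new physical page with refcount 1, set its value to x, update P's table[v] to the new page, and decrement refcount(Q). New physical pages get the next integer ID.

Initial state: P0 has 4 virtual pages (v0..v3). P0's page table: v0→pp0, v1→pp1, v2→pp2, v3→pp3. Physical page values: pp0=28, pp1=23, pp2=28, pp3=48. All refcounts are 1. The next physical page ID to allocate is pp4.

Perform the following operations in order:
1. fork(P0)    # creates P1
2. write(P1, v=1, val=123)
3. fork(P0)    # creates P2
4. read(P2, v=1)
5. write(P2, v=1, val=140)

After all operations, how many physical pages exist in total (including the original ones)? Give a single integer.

Op 1: fork(P0) -> P1. 4 ppages; refcounts: pp0:2 pp1:2 pp2:2 pp3:2
Op 2: write(P1, v1, 123). refcount(pp1)=2>1 -> COPY to pp4. 5 ppages; refcounts: pp0:2 pp1:1 pp2:2 pp3:2 pp4:1
Op 3: fork(P0) -> P2. 5 ppages; refcounts: pp0:3 pp1:2 pp2:3 pp3:3 pp4:1
Op 4: read(P2, v1) -> 23. No state change.
Op 5: write(P2, v1, 140). refcount(pp1)=2>1 -> COPY to pp5. 6 ppages; refcounts: pp0:3 pp1:1 pp2:3 pp3:3 pp4:1 pp5:1

Answer: 6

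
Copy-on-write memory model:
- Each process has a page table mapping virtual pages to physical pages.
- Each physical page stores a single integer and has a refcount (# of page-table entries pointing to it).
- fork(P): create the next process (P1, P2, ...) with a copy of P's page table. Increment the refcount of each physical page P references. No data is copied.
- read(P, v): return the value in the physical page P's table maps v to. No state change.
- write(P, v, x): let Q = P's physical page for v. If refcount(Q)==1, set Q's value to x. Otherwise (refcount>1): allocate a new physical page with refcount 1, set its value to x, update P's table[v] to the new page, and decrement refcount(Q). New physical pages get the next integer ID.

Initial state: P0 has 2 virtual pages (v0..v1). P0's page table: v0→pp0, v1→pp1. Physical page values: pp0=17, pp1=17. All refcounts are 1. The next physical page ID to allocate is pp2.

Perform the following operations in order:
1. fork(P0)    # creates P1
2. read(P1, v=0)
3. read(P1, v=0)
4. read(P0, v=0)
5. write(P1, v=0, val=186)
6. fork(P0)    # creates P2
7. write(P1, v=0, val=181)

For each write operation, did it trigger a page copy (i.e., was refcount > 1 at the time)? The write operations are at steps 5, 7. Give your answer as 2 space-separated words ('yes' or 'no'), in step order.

Op 1: fork(P0) -> P1. 2 ppages; refcounts: pp0:2 pp1:2
Op 2: read(P1, v0) -> 17. No state change.
Op 3: read(P1, v0) -> 17. No state change.
Op 4: read(P0, v0) -> 17. No state change.
Op 5: write(P1, v0, 186). refcount(pp0)=2>1 -> COPY to pp2. 3 ppages; refcounts: pp0:1 pp1:2 pp2:1
Op 6: fork(P0) -> P2. 3 ppages; refcounts: pp0:2 pp1:3 pp2:1
Op 7: write(P1, v0, 181). refcount(pp2)=1 -> write in place. 3 ppages; refcounts: pp0:2 pp1:3 pp2:1

yes no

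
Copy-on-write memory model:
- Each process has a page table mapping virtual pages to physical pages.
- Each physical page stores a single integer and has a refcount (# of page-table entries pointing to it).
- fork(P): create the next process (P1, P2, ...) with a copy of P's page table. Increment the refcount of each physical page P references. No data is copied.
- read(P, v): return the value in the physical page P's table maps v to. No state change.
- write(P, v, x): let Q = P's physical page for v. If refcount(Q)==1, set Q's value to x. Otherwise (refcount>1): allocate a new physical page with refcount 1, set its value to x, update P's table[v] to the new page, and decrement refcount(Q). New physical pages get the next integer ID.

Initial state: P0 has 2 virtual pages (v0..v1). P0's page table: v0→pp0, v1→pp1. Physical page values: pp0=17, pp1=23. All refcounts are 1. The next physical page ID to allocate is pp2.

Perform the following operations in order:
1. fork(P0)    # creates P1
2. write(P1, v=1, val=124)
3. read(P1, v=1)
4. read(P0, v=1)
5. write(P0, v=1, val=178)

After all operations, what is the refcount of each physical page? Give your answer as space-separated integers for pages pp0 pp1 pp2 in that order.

Op 1: fork(P0) -> P1. 2 ppages; refcounts: pp0:2 pp1:2
Op 2: write(P1, v1, 124). refcount(pp1)=2>1 -> COPY to pp2. 3 ppages; refcounts: pp0:2 pp1:1 pp2:1
Op 3: read(P1, v1) -> 124. No state change.
Op 4: read(P0, v1) -> 23. No state change.
Op 5: write(P0, v1, 178). refcount(pp1)=1 -> write in place. 3 ppages; refcounts: pp0:2 pp1:1 pp2:1

Answer: 2 1 1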